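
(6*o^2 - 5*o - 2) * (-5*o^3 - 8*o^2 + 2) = -30*o^5 - 23*o^4 + 50*o^3 + 28*o^2 - 10*o - 4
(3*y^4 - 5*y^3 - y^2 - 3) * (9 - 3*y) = -9*y^5 + 42*y^4 - 42*y^3 - 9*y^2 + 9*y - 27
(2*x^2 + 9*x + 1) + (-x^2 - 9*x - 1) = x^2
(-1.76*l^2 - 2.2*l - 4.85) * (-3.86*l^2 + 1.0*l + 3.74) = 6.7936*l^4 + 6.732*l^3 + 9.9386*l^2 - 13.078*l - 18.139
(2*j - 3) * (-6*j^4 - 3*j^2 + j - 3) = -12*j^5 + 18*j^4 - 6*j^3 + 11*j^2 - 9*j + 9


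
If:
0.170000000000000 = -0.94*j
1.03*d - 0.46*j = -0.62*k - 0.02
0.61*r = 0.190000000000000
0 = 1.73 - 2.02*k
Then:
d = -0.62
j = -0.18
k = 0.86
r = 0.31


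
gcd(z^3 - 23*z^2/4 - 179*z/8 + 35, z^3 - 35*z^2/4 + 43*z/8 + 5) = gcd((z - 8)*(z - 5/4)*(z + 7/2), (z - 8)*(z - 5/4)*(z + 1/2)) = z^2 - 37*z/4 + 10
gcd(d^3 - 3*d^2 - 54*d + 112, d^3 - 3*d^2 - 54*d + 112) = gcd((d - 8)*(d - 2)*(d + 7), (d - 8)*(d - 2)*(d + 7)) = d^3 - 3*d^2 - 54*d + 112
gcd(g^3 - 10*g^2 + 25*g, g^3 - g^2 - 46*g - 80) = 1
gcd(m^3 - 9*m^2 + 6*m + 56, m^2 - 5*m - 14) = m^2 - 5*m - 14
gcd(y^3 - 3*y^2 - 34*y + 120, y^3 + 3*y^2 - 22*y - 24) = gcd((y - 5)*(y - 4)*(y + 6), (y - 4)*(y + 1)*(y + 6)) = y^2 + 2*y - 24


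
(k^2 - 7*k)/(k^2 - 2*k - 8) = k*(7 - k)/(-k^2 + 2*k + 8)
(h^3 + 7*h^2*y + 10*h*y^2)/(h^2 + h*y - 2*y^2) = h*(-h - 5*y)/(-h + y)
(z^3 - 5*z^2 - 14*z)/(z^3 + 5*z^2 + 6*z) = (z - 7)/(z + 3)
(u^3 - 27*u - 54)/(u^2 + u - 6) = (u^2 - 3*u - 18)/(u - 2)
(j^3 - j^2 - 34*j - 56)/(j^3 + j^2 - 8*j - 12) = (j^2 - 3*j - 28)/(j^2 - j - 6)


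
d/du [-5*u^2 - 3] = -10*u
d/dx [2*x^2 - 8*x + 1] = 4*x - 8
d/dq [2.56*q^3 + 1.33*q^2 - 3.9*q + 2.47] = 7.68*q^2 + 2.66*q - 3.9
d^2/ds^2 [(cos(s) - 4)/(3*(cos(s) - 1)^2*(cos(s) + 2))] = 2*(-(1 - cos(2*s))^2/2 + 65*cos(s) + 35*cos(2*s)/2 + 3*cos(3*s) + 99/2)/(3*(cos(s) - 1)^3*(cos(s) + 2)^3)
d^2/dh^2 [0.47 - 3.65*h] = 0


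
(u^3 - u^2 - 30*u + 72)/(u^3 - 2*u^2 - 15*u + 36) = (u^2 + 2*u - 24)/(u^2 + u - 12)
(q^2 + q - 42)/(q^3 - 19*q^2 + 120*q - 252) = (q + 7)/(q^2 - 13*q + 42)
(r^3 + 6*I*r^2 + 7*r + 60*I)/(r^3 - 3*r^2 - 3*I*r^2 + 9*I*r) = (r^2 + 9*I*r - 20)/(r*(r - 3))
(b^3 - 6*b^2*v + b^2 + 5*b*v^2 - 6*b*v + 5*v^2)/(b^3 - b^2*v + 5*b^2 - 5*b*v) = (b^2 - 5*b*v + b - 5*v)/(b*(b + 5))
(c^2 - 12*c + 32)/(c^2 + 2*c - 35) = (c^2 - 12*c + 32)/(c^2 + 2*c - 35)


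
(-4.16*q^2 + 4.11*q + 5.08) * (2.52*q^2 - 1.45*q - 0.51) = -10.4832*q^4 + 16.3892*q^3 + 8.9637*q^2 - 9.4621*q - 2.5908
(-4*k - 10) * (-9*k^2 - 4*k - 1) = 36*k^3 + 106*k^2 + 44*k + 10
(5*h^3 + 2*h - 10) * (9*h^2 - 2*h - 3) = 45*h^5 - 10*h^4 + 3*h^3 - 94*h^2 + 14*h + 30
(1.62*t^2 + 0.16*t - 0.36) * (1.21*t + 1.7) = 1.9602*t^3 + 2.9476*t^2 - 0.1636*t - 0.612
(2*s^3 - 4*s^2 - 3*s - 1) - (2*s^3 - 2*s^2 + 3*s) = -2*s^2 - 6*s - 1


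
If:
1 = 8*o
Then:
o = 1/8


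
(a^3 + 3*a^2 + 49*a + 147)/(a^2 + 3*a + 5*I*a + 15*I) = (a^2 + 49)/(a + 5*I)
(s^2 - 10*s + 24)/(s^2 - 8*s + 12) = (s - 4)/(s - 2)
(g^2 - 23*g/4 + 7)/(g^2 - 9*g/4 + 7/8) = 2*(g - 4)/(2*g - 1)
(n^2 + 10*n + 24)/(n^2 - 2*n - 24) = (n + 6)/(n - 6)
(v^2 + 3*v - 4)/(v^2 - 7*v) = (v^2 + 3*v - 4)/(v*(v - 7))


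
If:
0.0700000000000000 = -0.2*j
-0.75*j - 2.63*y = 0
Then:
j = -0.35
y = 0.10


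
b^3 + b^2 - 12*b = b*(b - 3)*(b + 4)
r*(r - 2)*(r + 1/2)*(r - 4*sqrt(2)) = r^4 - 4*sqrt(2)*r^3 - 3*r^3/2 - r^2 + 6*sqrt(2)*r^2 + 4*sqrt(2)*r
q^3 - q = q*(q - 1)*(q + 1)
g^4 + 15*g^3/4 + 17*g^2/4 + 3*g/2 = g*(g + 3/4)*(g + 1)*(g + 2)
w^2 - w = w*(w - 1)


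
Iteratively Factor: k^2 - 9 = (k - 3)*(k + 3)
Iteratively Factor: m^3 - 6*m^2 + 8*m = (m - 2)*(m^2 - 4*m) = (m - 4)*(m - 2)*(m)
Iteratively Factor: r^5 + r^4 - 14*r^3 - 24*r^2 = (r + 2)*(r^4 - r^3 - 12*r^2) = r*(r + 2)*(r^3 - r^2 - 12*r) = r^2*(r + 2)*(r^2 - r - 12) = r^2*(r - 4)*(r + 2)*(r + 3)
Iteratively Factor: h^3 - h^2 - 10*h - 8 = (h - 4)*(h^2 + 3*h + 2) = (h - 4)*(h + 1)*(h + 2)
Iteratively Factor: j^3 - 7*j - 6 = (j - 3)*(j^2 + 3*j + 2) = (j - 3)*(j + 2)*(j + 1)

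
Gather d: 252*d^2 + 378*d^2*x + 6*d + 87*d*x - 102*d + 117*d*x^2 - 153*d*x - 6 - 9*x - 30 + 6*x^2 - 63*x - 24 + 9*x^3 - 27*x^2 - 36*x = d^2*(378*x + 252) + d*(117*x^2 - 66*x - 96) + 9*x^3 - 21*x^2 - 108*x - 60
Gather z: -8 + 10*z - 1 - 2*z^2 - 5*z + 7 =-2*z^2 + 5*z - 2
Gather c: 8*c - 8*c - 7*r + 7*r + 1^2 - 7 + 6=0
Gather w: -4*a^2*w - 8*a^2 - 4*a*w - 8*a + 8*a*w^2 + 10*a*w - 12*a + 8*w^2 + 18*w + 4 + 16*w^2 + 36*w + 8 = -8*a^2 - 20*a + w^2*(8*a + 24) + w*(-4*a^2 + 6*a + 54) + 12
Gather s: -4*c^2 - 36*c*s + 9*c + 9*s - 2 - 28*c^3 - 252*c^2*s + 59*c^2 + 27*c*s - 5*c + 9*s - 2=-28*c^3 + 55*c^2 + 4*c + s*(-252*c^2 - 9*c + 18) - 4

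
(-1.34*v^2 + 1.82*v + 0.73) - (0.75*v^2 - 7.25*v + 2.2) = -2.09*v^2 + 9.07*v - 1.47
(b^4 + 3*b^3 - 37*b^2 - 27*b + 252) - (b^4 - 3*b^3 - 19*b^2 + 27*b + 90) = 6*b^3 - 18*b^2 - 54*b + 162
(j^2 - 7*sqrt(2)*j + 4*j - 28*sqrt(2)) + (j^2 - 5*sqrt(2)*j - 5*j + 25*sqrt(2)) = 2*j^2 - 12*sqrt(2)*j - j - 3*sqrt(2)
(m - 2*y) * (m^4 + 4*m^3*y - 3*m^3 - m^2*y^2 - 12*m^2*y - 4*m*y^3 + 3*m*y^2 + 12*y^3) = m^5 + 2*m^4*y - 3*m^4 - 9*m^3*y^2 - 6*m^3*y - 2*m^2*y^3 + 27*m^2*y^2 + 8*m*y^4 + 6*m*y^3 - 24*y^4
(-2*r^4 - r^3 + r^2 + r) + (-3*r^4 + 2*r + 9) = -5*r^4 - r^3 + r^2 + 3*r + 9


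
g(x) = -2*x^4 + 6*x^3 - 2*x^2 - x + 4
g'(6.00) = -1105.00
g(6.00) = -1370.00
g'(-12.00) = 16463.00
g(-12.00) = -52112.00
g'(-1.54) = 77.07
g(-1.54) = -32.37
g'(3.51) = -139.23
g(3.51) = -68.26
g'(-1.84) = 117.14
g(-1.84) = -61.23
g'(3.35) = -113.16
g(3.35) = -48.11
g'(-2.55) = 258.90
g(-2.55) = -190.51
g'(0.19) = -1.17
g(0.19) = 3.78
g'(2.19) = -7.46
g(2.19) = 9.23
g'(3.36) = -114.69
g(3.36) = -49.25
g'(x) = -8*x^3 + 18*x^2 - 4*x - 1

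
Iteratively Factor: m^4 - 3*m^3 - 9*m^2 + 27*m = (m + 3)*(m^3 - 6*m^2 + 9*m) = (m - 3)*(m + 3)*(m^2 - 3*m) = m*(m - 3)*(m + 3)*(m - 3)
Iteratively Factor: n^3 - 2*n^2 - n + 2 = (n - 2)*(n^2 - 1) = (n - 2)*(n - 1)*(n + 1)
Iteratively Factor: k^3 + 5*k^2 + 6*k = (k)*(k^2 + 5*k + 6) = k*(k + 2)*(k + 3)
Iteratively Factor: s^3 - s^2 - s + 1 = (s - 1)*(s^2 - 1) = (s - 1)*(s + 1)*(s - 1)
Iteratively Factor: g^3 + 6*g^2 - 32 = (g - 2)*(g^2 + 8*g + 16) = (g - 2)*(g + 4)*(g + 4)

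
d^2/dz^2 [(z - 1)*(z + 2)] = 2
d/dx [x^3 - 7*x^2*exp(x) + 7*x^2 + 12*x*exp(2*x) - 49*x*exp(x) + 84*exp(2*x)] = -7*x^2*exp(x) + 3*x^2 + 24*x*exp(2*x) - 63*x*exp(x) + 14*x + 180*exp(2*x) - 49*exp(x)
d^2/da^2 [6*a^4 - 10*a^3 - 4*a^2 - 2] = 72*a^2 - 60*a - 8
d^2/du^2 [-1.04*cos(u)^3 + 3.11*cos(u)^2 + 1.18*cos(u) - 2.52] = -0.4*cos(u) - 6.22*cos(2*u) + 2.34*cos(3*u)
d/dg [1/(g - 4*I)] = -1/(g - 4*I)^2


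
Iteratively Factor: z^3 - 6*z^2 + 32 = (z - 4)*(z^2 - 2*z - 8) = (z - 4)^2*(z + 2)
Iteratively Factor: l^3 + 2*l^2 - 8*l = (l + 4)*(l^2 - 2*l) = l*(l + 4)*(l - 2)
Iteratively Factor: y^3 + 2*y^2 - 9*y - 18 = (y + 3)*(y^2 - y - 6) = (y + 2)*(y + 3)*(y - 3)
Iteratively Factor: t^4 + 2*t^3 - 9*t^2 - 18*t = (t + 2)*(t^3 - 9*t) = t*(t + 2)*(t^2 - 9) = t*(t + 2)*(t + 3)*(t - 3)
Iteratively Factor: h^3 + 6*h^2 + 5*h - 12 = (h + 3)*(h^2 + 3*h - 4) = (h - 1)*(h + 3)*(h + 4)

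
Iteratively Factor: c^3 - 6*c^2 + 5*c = (c - 1)*(c^2 - 5*c) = (c - 5)*(c - 1)*(c)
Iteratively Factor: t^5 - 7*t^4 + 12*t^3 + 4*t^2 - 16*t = (t - 2)*(t^4 - 5*t^3 + 2*t^2 + 8*t) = (t - 4)*(t - 2)*(t^3 - t^2 - 2*t) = t*(t - 4)*(t - 2)*(t^2 - t - 2) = t*(t - 4)*(t - 2)^2*(t + 1)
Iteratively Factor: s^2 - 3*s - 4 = (s - 4)*(s + 1)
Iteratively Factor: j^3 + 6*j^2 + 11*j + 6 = (j + 2)*(j^2 + 4*j + 3) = (j + 1)*(j + 2)*(j + 3)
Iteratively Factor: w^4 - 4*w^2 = (w)*(w^3 - 4*w) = w*(w + 2)*(w^2 - 2*w) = w^2*(w + 2)*(w - 2)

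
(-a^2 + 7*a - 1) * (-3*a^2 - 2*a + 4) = 3*a^4 - 19*a^3 - 15*a^2 + 30*a - 4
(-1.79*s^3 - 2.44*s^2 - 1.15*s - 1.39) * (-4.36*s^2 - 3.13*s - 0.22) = 7.8044*s^5 + 16.2411*s^4 + 13.045*s^3 + 10.1967*s^2 + 4.6037*s + 0.3058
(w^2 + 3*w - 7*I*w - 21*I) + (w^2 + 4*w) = 2*w^2 + 7*w - 7*I*w - 21*I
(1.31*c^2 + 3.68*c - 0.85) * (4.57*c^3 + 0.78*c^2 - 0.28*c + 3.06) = 5.9867*c^5 + 17.8394*c^4 - 1.3809*c^3 + 2.3152*c^2 + 11.4988*c - 2.601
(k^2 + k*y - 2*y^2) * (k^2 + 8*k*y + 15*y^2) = k^4 + 9*k^3*y + 21*k^2*y^2 - k*y^3 - 30*y^4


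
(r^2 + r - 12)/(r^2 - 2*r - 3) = (r + 4)/(r + 1)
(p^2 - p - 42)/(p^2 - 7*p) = (p + 6)/p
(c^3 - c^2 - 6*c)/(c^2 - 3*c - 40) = c*(-c^2 + c + 6)/(-c^2 + 3*c + 40)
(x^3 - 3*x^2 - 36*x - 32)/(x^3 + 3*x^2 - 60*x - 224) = (x + 1)/(x + 7)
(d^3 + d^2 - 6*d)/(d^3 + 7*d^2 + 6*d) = (d^2 + d - 6)/(d^2 + 7*d + 6)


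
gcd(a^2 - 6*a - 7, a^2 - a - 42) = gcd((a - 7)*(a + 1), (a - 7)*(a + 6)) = a - 7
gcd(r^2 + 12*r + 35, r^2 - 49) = r + 7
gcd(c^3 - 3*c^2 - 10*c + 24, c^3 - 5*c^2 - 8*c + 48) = c^2 - c - 12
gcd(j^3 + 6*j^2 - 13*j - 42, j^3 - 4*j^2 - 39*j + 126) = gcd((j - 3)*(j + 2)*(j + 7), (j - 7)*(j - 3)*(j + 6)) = j - 3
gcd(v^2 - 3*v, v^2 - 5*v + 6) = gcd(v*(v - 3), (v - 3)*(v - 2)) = v - 3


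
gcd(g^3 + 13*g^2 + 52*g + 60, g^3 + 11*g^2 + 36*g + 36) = g^2 + 8*g + 12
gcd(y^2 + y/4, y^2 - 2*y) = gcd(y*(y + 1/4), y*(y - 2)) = y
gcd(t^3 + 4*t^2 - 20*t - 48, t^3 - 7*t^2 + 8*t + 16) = t - 4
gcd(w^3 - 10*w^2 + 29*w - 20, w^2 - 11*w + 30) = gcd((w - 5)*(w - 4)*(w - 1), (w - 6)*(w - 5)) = w - 5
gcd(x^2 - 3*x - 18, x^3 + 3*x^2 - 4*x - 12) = x + 3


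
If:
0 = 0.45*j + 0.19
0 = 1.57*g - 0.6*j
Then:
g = -0.16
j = -0.42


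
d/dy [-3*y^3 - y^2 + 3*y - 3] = -9*y^2 - 2*y + 3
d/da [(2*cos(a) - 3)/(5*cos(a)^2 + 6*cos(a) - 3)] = 2*(5*cos(a)^2 - 15*cos(a) - 6)*sin(a)/(-5*sin(a)^2 + 6*cos(a) + 2)^2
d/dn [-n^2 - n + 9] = -2*n - 1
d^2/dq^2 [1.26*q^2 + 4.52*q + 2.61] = 2.52000000000000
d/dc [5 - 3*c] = -3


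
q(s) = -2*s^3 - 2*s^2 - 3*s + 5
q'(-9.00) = -453.00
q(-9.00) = 1328.00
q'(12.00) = -915.00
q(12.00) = -3775.00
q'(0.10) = -3.46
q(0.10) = 4.68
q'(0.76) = -9.51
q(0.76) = 0.69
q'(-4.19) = -91.58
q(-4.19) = 129.58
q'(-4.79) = -121.50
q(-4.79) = 193.29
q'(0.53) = -6.81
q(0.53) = 2.55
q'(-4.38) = -100.59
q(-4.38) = 147.83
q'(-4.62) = -112.59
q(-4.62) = 173.39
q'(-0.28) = -2.35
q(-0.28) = 5.73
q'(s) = -6*s^2 - 4*s - 3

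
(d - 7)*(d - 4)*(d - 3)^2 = d^4 - 17*d^3 + 103*d^2 - 267*d + 252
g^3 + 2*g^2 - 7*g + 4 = (g - 1)^2*(g + 4)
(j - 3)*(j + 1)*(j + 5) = j^3 + 3*j^2 - 13*j - 15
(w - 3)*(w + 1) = w^2 - 2*w - 3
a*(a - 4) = a^2 - 4*a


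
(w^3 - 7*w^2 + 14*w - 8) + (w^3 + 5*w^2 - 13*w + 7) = 2*w^3 - 2*w^2 + w - 1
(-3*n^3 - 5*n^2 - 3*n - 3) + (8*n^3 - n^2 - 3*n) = 5*n^3 - 6*n^2 - 6*n - 3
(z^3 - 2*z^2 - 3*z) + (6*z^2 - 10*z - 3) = z^3 + 4*z^2 - 13*z - 3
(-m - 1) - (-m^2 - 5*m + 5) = m^2 + 4*m - 6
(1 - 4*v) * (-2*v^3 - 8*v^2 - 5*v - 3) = 8*v^4 + 30*v^3 + 12*v^2 + 7*v - 3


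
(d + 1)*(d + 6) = d^2 + 7*d + 6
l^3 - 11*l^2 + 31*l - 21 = (l - 7)*(l - 3)*(l - 1)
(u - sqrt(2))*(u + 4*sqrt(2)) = u^2 + 3*sqrt(2)*u - 8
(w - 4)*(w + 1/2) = w^2 - 7*w/2 - 2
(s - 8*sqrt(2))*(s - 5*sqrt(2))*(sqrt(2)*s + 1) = sqrt(2)*s^3 - 25*s^2 + 67*sqrt(2)*s + 80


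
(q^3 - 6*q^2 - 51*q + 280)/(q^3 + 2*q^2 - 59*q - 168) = (q - 5)/(q + 3)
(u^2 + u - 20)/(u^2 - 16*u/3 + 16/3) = 3*(u + 5)/(3*u - 4)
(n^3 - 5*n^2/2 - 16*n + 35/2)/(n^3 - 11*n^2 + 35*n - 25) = (n + 7/2)/(n - 5)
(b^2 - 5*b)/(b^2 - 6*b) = (b - 5)/(b - 6)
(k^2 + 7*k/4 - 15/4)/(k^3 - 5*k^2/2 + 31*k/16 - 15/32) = 8*(k + 3)/(8*k^2 - 10*k + 3)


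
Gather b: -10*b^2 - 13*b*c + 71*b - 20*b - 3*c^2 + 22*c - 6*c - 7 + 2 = -10*b^2 + b*(51 - 13*c) - 3*c^2 + 16*c - 5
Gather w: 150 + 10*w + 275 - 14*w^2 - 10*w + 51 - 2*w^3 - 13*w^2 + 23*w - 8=-2*w^3 - 27*w^2 + 23*w + 468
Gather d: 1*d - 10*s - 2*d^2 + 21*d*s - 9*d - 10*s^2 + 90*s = -2*d^2 + d*(21*s - 8) - 10*s^2 + 80*s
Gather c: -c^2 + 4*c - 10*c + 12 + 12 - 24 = -c^2 - 6*c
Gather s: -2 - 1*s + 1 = -s - 1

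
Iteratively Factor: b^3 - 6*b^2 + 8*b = (b - 4)*(b^2 - 2*b) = b*(b - 4)*(b - 2)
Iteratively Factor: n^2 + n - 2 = (n + 2)*(n - 1)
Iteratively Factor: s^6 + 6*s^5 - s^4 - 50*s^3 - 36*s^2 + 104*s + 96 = (s - 2)*(s^5 + 8*s^4 + 15*s^3 - 20*s^2 - 76*s - 48) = (s - 2)*(s + 3)*(s^4 + 5*s^3 - 20*s - 16) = (s - 2)*(s + 1)*(s + 3)*(s^3 + 4*s^2 - 4*s - 16) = (s - 2)*(s + 1)*(s + 2)*(s + 3)*(s^2 + 2*s - 8) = (s - 2)^2*(s + 1)*(s + 2)*(s + 3)*(s + 4)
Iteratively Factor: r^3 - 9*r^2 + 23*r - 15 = (r - 3)*(r^2 - 6*r + 5) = (r - 3)*(r - 1)*(r - 5)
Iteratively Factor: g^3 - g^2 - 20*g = (g - 5)*(g^2 + 4*g) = (g - 5)*(g + 4)*(g)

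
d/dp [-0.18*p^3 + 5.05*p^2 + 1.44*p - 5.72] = -0.54*p^2 + 10.1*p + 1.44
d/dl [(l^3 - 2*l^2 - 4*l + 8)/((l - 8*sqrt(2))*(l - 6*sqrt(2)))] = (l^4 - 28*sqrt(2)*l^3 + 28*sqrt(2)*l^2 + 292*l^2 - 400*l - 384 + 112*sqrt(2))/(l^4 - 28*sqrt(2)*l^3 + 584*l^2 - 2688*sqrt(2)*l + 9216)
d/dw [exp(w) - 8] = exp(w)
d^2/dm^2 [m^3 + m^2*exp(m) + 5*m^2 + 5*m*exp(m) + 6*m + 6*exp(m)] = m^2*exp(m) + 9*m*exp(m) + 6*m + 18*exp(m) + 10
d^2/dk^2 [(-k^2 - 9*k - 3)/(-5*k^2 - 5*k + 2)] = 2*(200*k^3 + 255*k^2 + 495*k + 199)/(125*k^6 + 375*k^5 + 225*k^4 - 175*k^3 - 90*k^2 + 60*k - 8)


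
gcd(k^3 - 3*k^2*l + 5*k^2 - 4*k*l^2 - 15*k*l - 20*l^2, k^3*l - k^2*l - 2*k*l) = 1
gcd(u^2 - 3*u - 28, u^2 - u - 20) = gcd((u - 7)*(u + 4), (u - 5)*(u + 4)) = u + 4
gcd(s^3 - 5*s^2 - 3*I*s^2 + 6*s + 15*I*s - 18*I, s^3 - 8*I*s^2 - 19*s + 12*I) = s - 3*I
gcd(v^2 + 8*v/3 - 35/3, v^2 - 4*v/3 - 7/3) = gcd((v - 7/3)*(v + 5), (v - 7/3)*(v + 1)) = v - 7/3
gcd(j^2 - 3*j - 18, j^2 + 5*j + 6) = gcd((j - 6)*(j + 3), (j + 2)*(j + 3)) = j + 3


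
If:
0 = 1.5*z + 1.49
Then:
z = -0.99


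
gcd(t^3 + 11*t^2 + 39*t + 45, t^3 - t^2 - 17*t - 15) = t + 3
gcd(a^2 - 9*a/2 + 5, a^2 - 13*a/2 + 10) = a - 5/2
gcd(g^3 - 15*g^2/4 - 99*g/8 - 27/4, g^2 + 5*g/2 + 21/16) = g + 3/4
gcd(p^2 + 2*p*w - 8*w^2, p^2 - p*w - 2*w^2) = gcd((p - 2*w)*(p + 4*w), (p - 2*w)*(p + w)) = p - 2*w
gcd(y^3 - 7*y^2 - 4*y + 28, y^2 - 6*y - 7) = y - 7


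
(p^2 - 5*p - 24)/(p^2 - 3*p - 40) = (p + 3)/(p + 5)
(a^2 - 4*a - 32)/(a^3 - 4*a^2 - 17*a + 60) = (a - 8)/(a^2 - 8*a + 15)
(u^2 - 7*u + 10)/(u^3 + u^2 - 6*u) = (u - 5)/(u*(u + 3))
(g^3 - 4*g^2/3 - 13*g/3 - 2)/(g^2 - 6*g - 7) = (g^2 - 7*g/3 - 2)/(g - 7)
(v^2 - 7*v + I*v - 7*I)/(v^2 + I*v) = (v - 7)/v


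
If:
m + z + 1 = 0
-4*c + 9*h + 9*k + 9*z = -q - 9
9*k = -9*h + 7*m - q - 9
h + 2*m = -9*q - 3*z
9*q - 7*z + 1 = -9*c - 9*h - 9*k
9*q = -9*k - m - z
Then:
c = -5472/1723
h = 2535/3446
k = -5369/15507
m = 6381/3446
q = 788/1723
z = -9827/3446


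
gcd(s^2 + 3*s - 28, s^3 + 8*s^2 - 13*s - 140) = s^2 + 3*s - 28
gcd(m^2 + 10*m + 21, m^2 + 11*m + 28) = m + 7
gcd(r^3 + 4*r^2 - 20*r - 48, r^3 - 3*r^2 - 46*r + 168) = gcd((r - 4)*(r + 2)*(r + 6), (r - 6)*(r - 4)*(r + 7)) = r - 4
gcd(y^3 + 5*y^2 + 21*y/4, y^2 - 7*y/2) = y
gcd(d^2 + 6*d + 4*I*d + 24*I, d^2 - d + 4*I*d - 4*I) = d + 4*I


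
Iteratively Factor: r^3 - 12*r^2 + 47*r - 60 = (r - 4)*(r^2 - 8*r + 15) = (r - 4)*(r - 3)*(r - 5)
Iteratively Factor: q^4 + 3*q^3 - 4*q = (q - 1)*(q^3 + 4*q^2 + 4*q) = q*(q - 1)*(q^2 + 4*q + 4) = q*(q - 1)*(q + 2)*(q + 2)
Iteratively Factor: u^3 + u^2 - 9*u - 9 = (u + 1)*(u^2 - 9) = (u - 3)*(u + 1)*(u + 3)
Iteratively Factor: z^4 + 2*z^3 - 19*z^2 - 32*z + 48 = (z + 4)*(z^3 - 2*z^2 - 11*z + 12) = (z + 3)*(z + 4)*(z^2 - 5*z + 4) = (z - 1)*(z + 3)*(z + 4)*(z - 4)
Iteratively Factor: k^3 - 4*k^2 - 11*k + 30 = (k - 2)*(k^2 - 2*k - 15) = (k - 2)*(k + 3)*(k - 5)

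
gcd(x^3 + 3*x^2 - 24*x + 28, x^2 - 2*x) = x - 2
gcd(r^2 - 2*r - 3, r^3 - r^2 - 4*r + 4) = 1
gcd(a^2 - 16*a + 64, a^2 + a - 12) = 1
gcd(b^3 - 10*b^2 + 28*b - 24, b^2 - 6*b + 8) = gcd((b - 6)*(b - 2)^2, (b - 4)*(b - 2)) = b - 2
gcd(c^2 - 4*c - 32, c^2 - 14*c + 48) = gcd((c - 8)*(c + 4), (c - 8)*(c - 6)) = c - 8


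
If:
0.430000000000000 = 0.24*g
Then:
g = 1.79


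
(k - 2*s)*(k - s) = k^2 - 3*k*s + 2*s^2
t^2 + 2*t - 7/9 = (t - 1/3)*(t + 7/3)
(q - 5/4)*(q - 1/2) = q^2 - 7*q/4 + 5/8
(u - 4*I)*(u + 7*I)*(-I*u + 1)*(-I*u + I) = -u^4 + u^3 - 4*I*u^3 - 25*u^2 + 4*I*u^2 + 25*u - 28*I*u + 28*I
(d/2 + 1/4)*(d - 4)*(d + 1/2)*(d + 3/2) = d^4/2 - 3*d^3/4 - 33*d^2/8 - 53*d/16 - 3/4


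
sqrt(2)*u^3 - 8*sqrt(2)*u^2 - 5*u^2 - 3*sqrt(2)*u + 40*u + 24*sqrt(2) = (u - 8)*(u - 3*sqrt(2))*(sqrt(2)*u + 1)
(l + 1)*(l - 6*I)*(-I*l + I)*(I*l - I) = l^4 - l^3 - 6*I*l^3 - l^2 + 6*I*l^2 + l + 6*I*l - 6*I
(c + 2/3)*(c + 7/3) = c^2 + 3*c + 14/9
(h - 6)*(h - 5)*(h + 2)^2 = h^4 - 7*h^3 - 10*h^2 + 76*h + 120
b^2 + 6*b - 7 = (b - 1)*(b + 7)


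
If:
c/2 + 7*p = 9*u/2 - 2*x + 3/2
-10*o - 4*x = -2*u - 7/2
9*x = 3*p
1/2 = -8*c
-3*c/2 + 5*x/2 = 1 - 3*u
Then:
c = -1/16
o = 2989/8560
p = 555/1712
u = 363/1712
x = 185/1712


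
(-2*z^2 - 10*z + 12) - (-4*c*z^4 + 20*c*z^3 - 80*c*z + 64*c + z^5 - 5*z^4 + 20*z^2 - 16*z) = 4*c*z^4 - 20*c*z^3 + 80*c*z - 64*c - z^5 + 5*z^4 - 22*z^2 + 6*z + 12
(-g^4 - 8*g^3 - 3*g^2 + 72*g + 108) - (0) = -g^4 - 8*g^3 - 3*g^2 + 72*g + 108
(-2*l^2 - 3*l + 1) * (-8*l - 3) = 16*l^3 + 30*l^2 + l - 3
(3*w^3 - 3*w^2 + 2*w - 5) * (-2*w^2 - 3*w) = -6*w^5 - 3*w^4 + 5*w^3 + 4*w^2 + 15*w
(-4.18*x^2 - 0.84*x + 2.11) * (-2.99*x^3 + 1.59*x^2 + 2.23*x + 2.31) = 12.4982*x^5 - 4.1346*x^4 - 16.9659*x^3 - 8.1741*x^2 + 2.7649*x + 4.8741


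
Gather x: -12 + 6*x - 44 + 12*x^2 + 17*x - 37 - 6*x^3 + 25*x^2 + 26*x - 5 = -6*x^3 + 37*x^2 + 49*x - 98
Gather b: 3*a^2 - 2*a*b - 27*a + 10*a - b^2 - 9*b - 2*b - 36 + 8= 3*a^2 - 17*a - b^2 + b*(-2*a - 11) - 28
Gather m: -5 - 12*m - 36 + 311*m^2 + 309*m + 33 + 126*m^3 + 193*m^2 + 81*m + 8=126*m^3 + 504*m^2 + 378*m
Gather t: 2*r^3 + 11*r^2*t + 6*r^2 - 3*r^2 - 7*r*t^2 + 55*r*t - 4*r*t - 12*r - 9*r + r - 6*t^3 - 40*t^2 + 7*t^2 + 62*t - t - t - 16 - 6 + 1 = 2*r^3 + 3*r^2 - 20*r - 6*t^3 + t^2*(-7*r - 33) + t*(11*r^2 + 51*r + 60) - 21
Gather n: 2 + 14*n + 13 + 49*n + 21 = 63*n + 36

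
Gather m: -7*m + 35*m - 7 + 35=28*m + 28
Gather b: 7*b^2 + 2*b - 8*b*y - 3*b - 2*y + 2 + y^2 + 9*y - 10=7*b^2 + b*(-8*y - 1) + y^2 + 7*y - 8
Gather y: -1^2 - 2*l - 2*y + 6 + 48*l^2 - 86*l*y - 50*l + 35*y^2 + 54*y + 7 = 48*l^2 - 52*l + 35*y^2 + y*(52 - 86*l) + 12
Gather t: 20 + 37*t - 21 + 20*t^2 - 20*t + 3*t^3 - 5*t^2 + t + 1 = 3*t^3 + 15*t^2 + 18*t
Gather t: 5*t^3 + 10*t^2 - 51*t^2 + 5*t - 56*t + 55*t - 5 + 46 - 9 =5*t^3 - 41*t^2 + 4*t + 32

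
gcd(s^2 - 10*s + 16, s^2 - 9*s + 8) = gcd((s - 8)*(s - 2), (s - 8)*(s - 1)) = s - 8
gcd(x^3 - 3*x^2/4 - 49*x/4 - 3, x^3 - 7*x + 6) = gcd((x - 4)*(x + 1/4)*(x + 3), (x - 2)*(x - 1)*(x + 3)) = x + 3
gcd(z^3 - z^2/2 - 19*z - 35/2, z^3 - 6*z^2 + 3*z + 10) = z^2 - 4*z - 5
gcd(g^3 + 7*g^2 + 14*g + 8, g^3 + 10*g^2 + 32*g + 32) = g^2 + 6*g + 8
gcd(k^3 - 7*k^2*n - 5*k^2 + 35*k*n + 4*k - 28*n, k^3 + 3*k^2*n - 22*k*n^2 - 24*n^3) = 1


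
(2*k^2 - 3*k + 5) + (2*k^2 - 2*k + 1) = 4*k^2 - 5*k + 6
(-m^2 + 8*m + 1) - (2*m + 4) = -m^2 + 6*m - 3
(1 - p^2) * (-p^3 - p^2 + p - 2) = p^5 + p^4 - 2*p^3 + p^2 + p - 2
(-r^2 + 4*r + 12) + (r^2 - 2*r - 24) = 2*r - 12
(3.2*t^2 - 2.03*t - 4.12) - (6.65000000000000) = 3.2*t^2 - 2.03*t - 10.77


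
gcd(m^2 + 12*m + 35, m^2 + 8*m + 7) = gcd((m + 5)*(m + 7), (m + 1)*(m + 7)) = m + 7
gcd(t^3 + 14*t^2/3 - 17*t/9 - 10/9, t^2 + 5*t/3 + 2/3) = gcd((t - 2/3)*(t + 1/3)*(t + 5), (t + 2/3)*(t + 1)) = 1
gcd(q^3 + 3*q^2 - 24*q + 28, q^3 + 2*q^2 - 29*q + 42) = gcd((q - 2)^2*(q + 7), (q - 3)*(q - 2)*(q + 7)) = q^2 + 5*q - 14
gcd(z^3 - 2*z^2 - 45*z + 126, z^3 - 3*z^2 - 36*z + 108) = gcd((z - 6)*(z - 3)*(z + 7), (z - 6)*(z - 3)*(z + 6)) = z^2 - 9*z + 18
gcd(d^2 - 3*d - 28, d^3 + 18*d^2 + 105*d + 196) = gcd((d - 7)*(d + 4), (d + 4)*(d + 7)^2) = d + 4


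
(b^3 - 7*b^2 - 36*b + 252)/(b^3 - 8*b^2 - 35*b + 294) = (b - 6)/(b - 7)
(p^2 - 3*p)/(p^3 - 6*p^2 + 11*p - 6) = p/(p^2 - 3*p + 2)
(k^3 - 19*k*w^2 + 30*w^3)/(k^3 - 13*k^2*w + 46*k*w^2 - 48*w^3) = (-k - 5*w)/(-k + 8*w)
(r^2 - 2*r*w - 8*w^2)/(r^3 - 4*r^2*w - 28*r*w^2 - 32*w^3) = (r - 4*w)/(r^2 - 6*r*w - 16*w^2)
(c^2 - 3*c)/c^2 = (c - 3)/c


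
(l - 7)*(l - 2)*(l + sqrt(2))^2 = l^4 - 9*l^3 + 2*sqrt(2)*l^3 - 18*sqrt(2)*l^2 + 16*l^2 - 18*l + 28*sqrt(2)*l + 28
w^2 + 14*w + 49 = (w + 7)^2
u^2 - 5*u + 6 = (u - 3)*(u - 2)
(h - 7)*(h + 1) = h^2 - 6*h - 7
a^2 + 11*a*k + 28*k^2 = (a + 4*k)*(a + 7*k)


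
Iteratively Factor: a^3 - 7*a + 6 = (a - 2)*(a^2 + 2*a - 3) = (a - 2)*(a + 3)*(a - 1)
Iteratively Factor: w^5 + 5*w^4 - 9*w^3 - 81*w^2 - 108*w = (w - 4)*(w^4 + 9*w^3 + 27*w^2 + 27*w) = (w - 4)*(w + 3)*(w^3 + 6*w^2 + 9*w) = w*(w - 4)*(w + 3)*(w^2 + 6*w + 9) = w*(w - 4)*(w + 3)^2*(w + 3)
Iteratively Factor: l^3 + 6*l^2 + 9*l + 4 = (l + 1)*(l^2 + 5*l + 4) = (l + 1)*(l + 4)*(l + 1)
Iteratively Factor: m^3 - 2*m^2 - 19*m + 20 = (m + 4)*(m^2 - 6*m + 5) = (m - 5)*(m + 4)*(m - 1)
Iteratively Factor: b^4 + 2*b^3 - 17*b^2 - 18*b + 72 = (b + 4)*(b^3 - 2*b^2 - 9*b + 18) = (b + 3)*(b + 4)*(b^2 - 5*b + 6) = (b - 2)*(b + 3)*(b + 4)*(b - 3)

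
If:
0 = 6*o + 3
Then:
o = -1/2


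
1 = 1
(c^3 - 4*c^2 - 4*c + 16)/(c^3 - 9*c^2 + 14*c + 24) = (c^2 - 4)/(c^2 - 5*c - 6)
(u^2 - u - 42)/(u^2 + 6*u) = (u - 7)/u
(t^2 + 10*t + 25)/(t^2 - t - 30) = (t + 5)/(t - 6)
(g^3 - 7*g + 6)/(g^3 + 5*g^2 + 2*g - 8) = (g^2 + g - 6)/(g^2 + 6*g + 8)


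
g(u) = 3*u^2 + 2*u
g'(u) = 6*u + 2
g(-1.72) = 5.44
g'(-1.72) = -8.32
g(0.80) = 3.52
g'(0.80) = 6.80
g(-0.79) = 0.29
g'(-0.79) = -2.74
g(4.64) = 73.87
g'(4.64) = 29.84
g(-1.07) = 1.29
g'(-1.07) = -4.42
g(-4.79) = 59.25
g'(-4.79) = -26.74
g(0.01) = 0.02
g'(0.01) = 2.06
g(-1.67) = 5.03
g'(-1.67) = -8.02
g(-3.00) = 21.00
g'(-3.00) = -16.00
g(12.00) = 456.00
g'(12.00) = 74.00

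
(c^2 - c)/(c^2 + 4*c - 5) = c/(c + 5)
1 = 1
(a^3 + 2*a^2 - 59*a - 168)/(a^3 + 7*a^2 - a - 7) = (a^2 - 5*a - 24)/(a^2 - 1)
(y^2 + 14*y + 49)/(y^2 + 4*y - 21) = (y + 7)/(y - 3)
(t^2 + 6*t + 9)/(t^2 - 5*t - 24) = (t + 3)/(t - 8)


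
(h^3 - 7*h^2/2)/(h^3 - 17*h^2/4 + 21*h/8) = 4*h/(4*h - 3)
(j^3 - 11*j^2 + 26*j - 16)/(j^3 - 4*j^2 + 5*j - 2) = (j - 8)/(j - 1)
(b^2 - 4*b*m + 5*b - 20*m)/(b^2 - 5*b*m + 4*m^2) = (b + 5)/(b - m)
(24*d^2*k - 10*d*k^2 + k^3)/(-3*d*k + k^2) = (-24*d^2 + 10*d*k - k^2)/(3*d - k)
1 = 1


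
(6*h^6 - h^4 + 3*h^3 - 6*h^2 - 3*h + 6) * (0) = 0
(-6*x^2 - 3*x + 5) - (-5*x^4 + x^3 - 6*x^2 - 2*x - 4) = 5*x^4 - x^3 - x + 9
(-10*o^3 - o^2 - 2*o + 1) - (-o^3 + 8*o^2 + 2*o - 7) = -9*o^3 - 9*o^2 - 4*o + 8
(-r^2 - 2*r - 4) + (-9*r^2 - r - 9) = -10*r^2 - 3*r - 13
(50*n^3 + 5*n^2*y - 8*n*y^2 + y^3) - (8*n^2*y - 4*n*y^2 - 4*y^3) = 50*n^3 - 3*n^2*y - 4*n*y^2 + 5*y^3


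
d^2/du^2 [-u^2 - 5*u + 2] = -2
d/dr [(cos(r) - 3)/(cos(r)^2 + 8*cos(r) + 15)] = (cos(r)^2 - 6*cos(r) - 39)*sin(r)/(cos(r)^2 + 8*cos(r) + 15)^2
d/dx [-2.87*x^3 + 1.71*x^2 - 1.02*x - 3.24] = -8.61*x^2 + 3.42*x - 1.02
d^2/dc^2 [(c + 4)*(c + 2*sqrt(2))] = 2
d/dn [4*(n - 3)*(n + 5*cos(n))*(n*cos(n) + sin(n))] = 4*(3 - n)*(n + 5*cos(n))*(n*sin(n) - 2*cos(n)) + 4*(3 - n)*(n*cos(n) + sin(n))*(5*sin(n) - 1) + 4*(n + 5*cos(n))*(n*cos(n) + sin(n))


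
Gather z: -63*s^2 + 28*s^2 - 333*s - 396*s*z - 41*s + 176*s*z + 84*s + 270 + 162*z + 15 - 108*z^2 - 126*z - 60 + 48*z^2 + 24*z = -35*s^2 - 290*s - 60*z^2 + z*(60 - 220*s) + 225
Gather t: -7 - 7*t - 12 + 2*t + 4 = -5*t - 15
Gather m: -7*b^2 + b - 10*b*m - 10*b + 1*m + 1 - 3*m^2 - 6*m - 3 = -7*b^2 - 9*b - 3*m^2 + m*(-10*b - 5) - 2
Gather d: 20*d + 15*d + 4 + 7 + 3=35*d + 14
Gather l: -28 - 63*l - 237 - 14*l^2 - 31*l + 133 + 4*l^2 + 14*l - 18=-10*l^2 - 80*l - 150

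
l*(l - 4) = l^2 - 4*l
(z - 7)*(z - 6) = z^2 - 13*z + 42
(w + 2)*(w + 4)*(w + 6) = w^3 + 12*w^2 + 44*w + 48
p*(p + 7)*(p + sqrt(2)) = p^3 + sqrt(2)*p^2 + 7*p^2 + 7*sqrt(2)*p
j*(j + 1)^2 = j^3 + 2*j^2 + j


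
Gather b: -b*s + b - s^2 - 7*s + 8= b*(1 - s) - s^2 - 7*s + 8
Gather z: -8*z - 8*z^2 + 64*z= -8*z^2 + 56*z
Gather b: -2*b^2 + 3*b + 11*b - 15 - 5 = -2*b^2 + 14*b - 20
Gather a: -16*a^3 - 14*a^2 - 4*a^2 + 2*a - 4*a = -16*a^3 - 18*a^2 - 2*a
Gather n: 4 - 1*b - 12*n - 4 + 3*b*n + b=n*(3*b - 12)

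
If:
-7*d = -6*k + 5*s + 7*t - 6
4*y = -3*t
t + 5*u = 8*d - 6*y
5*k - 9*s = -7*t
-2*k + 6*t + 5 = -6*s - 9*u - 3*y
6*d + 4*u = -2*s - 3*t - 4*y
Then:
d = 2909/6983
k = -18619/6983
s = -13091/6983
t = -3532/6983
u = 2182/6983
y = 2649/6983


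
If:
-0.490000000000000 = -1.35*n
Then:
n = 0.36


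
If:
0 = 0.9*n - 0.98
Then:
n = 1.09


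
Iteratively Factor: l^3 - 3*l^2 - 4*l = (l)*(l^2 - 3*l - 4) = l*(l + 1)*(l - 4)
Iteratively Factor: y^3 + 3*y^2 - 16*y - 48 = (y - 4)*(y^2 + 7*y + 12) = (y - 4)*(y + 4)*(y + 3)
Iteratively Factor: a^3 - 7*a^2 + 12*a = (a - 3)*(a^2 - 4*a) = a*(a - 3)*(a - 4)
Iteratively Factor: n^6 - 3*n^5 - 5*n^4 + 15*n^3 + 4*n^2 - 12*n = (n + 1)*(n^5 - 4*n^4 - n^3 + 16*n^2 - 12*n) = (n - 3)*(n + 1)*(n^4 - n^3 - 4*n^2 + 4*n) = (n - 3)*(n - 1)*(n + 1)*(n^3 - 4*n) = n*(n - 3)*(n - 1)*(n + 1)*(n^2 - 4) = n*(n - 3)*(n - 1)*(n + 1)*(n + 2)*(n - 2)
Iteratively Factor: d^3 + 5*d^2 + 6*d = (d)*(d^2 + 5*d + 6) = d*(d + 2)*(d + 3)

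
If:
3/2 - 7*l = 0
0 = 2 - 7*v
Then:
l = 3/14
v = 2/7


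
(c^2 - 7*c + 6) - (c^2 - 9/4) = 33/4 - 7*c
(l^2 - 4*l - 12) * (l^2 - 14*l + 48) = l^4 - 18*l^3 + 92*l^2 - 24*l - 576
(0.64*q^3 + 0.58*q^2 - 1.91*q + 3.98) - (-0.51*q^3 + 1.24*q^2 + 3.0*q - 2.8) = 1.15*q^3 - 0.66*q^2 - 4.91*q + 6.78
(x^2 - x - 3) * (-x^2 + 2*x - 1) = -x^4 + 3*x^3 - 5*x + 3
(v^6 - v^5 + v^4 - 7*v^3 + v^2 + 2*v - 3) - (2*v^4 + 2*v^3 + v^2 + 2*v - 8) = v^6 - v^5 - v^4 - 9*v^3 + 5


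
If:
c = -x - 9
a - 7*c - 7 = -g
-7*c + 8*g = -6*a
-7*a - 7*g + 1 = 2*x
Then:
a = 581/47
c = -30/47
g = -462/47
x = -393/47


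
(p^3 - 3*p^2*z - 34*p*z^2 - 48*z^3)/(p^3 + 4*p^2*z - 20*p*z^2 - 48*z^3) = (-p^2 + 5*p*z + 24*z^2)/(-p^2 - 2*p*z + 24*z^2)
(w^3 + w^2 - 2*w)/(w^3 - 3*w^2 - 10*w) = (w - 1)/(w - 5)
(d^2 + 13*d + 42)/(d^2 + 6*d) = (d + 7)/d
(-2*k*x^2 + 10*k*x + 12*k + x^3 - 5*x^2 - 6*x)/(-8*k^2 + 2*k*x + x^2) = (x^2 - 5*x - 6)/(4*k + x)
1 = 1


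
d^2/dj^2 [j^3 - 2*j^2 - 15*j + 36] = 6*j - 4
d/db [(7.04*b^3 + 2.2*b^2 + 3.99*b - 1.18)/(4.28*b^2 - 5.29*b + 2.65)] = (30.1312*b^4 - 74.4832*b^3 + 27.2528*b^2 + 21.7608*b + 4.3313)/(18.3184*b^4 - 45.2824*b^3 + 50.6681*b^2 - 28.037*b + 7.0225)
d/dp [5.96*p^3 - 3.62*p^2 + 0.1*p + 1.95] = 17.88*p^2 - 7.24*p + 0.1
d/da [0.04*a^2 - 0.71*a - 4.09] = 0.08*a - 0.71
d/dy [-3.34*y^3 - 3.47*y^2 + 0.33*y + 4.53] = -10.02*y^2 - 6.94*y + 0.33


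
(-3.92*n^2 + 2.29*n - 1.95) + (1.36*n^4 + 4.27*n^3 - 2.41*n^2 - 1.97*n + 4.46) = 1.36*n^4 + 4.27*n^3 - 6.33*n^2 + 0.32*n + 2.51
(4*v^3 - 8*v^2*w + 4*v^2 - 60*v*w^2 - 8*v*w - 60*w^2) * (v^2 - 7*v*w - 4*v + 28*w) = 4*v^5 - 36*v^4*w - 12*v^4 - 4*v^3*w^2 + 108*v^3*w - 16*v^3 + 420*v^2*w^3 + 12*v^2*w^2 + 144*v^2*w - 1260*v*w^3 + 16*v*w^2 - 1680*w^3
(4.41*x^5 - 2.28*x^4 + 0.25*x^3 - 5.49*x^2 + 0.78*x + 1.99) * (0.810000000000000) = 3.5721*x^5 - 1.8468*x^4 + 0.2025*x^3 - 4.4469*x^2 + 0.6318*x + 1.6119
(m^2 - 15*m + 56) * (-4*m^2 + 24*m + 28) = -4*m^4 + 84*m^3 - 556*m^2 + 924*m + 1568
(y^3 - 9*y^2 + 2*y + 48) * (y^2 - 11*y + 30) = y^5 - 20*y^4 + 131*y^3 - 244*y^2 - 468*y + 1440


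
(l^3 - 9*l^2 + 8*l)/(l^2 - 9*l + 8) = l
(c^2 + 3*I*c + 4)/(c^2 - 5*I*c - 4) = (c + 4*I)/(c - 4*I)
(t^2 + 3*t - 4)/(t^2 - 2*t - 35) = (-t^2 - 3*t + 4)/(-t^2 + 2*t + 35)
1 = 1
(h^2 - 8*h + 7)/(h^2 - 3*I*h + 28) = (h^2 - 8*h + 7)/(h^2 - 3*I*h + 28)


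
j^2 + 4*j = j*(j + 4)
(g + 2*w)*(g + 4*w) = g^2 + 6*g*w + 8*w^2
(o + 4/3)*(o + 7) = o^2 + 25*o/3 + 28/3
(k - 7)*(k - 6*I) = k^2 - 7*k - 6*I*k + 42*I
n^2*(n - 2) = n^3 - 2*n^2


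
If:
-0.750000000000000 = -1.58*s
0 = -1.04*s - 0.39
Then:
No Solution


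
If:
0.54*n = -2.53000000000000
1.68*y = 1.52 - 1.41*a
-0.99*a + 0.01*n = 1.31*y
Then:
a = 11.26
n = -4.69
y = -8.54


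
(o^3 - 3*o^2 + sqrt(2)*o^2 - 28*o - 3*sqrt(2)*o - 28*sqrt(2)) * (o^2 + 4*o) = o^5 + o^4 + sqrt(2)*o^4 - 40*o^3 + sqrt(2)*o^3 - 112*o^2 - 40*sqrt(2)*o^2 - 112*sqrt(2)*o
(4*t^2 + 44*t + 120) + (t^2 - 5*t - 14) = 5*t^2 + 39*t + 106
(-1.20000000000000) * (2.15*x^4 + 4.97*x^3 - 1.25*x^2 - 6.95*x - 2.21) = -2.58*x^4 - 5.964*x^3 + 1.5*x^2 + 8.34*x + 2.652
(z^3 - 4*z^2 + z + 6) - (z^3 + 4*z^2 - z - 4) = -8*z^2 + 2*z + 10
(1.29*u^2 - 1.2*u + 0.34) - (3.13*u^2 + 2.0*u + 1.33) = -1.84*u^2 - 3.2*u - 0.99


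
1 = 1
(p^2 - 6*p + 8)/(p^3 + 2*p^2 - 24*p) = (p - 2)/(p*(p + 6))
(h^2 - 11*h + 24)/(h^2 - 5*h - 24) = (h - 3)/(h + 3)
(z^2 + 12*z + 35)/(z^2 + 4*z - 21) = (z + 5)/(z - 3)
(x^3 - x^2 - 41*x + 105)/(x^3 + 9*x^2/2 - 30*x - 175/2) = 2*(x - 3)/(2*x + 5)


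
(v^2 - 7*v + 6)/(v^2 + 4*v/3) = 3*(v^2 - 7*v + 6)/(v*(3*v + 4))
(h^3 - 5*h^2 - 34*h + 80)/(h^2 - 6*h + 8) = (h^2 - 3*h - 40)/(h - 4)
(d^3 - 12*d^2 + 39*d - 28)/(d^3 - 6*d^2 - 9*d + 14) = (d - 4)/(d + 2)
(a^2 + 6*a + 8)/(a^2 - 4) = (a + 4)/(a - 2)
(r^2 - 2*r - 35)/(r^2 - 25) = (r - 7)/(r - 5)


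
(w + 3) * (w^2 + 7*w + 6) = w^3 + 10*w^2 + 27*w + 18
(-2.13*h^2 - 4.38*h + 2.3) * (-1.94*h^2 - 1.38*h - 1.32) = 4.1322*h^4 + 11.4366*h^3 + 4.394*h^2 + 2.6076*h - 3.036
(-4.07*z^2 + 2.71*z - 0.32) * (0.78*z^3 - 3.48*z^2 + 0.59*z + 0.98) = -3.1746*z^5 + 16.2774*z^4 - 12.0817*z^3 - 1.2761*z^2 + 2.467*z - 0.3136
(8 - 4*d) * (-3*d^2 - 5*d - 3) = 12*d^3 - 4*d^2 - 28*d - 24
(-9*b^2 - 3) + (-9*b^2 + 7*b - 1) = -18*b^2 + 7*b - 4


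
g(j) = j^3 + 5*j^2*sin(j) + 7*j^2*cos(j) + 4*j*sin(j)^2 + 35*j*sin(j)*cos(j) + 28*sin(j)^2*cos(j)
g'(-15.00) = 967.03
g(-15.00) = -5596.81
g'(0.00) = 0.00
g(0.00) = 0.00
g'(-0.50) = -40.23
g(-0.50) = 13.36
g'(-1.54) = 123.81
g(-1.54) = -18.63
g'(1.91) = -91.99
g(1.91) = -6.79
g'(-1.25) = 73.69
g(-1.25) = 10.62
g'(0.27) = 36.08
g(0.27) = 5.03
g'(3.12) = 45.09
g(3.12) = -39.07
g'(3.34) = 51.25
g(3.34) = -28.25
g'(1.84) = -91.89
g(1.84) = -0.35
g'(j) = -7*j^2*sin(j) + 5*j^2*cos(j) + 3*j^2 - 35*j*sin(j)^2 + 8*j*sin(j)*cos(j) + 10*j*sin(j) + 35*j*cos(j)^2 + 14*j*cos(j) - 28*sin(j)^3 + 4*sin(j)^2 + 56*sin(j)*cos(j)^2 + 35*sin(j)*cos(j)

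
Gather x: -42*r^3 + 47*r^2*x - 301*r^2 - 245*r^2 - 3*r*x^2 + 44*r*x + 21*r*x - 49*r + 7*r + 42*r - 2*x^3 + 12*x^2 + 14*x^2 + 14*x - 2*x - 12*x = -42*r^3 - 546*r^2 - 2*x^3 + x^2*(26 - 3*r) + x*(47*r^2 + 65*r)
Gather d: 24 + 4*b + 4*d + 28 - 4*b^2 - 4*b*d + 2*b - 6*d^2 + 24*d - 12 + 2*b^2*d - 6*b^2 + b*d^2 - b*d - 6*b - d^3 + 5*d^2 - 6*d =-10*b^2 - d^3 + d^2*(b - 1) + d*(2*b^2 - 5*b + 22) + 40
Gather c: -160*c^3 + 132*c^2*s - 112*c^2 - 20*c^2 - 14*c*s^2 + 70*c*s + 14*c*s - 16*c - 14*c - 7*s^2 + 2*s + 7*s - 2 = -160*c^3 + c^2*(132*s - 132) + c*(-14*s^2 + 84*s - 30) - 7*s^2 + 9*s - 2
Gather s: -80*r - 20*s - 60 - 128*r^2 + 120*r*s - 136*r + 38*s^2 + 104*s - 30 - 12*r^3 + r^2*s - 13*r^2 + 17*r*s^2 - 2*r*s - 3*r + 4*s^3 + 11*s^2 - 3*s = -12*r^3 - 141*r^2 - 219*r + 4*s^3 + s^2*(17*r + 49) + s*(r^2 + 118*r + 81) - 90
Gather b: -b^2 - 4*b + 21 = -b^2 - 4*b + 21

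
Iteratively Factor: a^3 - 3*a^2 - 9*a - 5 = (a + 1)*(a^2 - 4*a - 5) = (a + 1)^2*(a - 5)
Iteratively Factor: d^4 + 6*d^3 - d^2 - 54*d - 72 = (d - 3)*(d^3 + 9*d^2 + 26*d + 24) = (d - 3)*(d + 2)*(d^2 + 7*d + 12) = (d - 3)*(d + 2)*(d + 4)*(d + 3)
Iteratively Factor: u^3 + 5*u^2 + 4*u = (u + 4)*(u^2 + u) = (u + 1)*(u + 4)*(u)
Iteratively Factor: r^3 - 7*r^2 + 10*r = (r)*(r^2 - 7*r + 10) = r*(r - 5)*(r - 2)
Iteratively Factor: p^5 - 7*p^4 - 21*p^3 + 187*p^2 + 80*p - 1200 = (p - 5)*(p^4 - 2*p^3 - 31*p^2 + 32*p + 240) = (p - 5)*(p - 4)*(p^3 + 2*p^2 - 23*p - 60) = (p - 5)^2*(p - 4)*(p^2 + 7*p + 12) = (p - 5)^2*(p - 4)*(p + 4)*(p + 3)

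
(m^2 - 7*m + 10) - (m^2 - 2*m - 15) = 25 - 5*m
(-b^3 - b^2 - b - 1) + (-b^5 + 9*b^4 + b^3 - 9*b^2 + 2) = -b^5 + 9*b^4 - 10*b^2 - b + 1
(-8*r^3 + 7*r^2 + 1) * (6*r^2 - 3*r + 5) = -48*r^5 + 66*r^4 - 61*r^3 + 41*r^2 - 3*r + 5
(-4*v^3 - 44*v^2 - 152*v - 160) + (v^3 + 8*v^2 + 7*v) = -3*v^3 - 36*v^2 - 145*v - 160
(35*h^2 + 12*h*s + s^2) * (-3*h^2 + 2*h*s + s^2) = -105*h^4 + 34*h^3*s + 56*h^2*s^2 + 14*h*s^3 + s^4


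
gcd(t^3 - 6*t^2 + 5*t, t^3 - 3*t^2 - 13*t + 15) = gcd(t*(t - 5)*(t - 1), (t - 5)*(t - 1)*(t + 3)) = t^2 - 6*t + 5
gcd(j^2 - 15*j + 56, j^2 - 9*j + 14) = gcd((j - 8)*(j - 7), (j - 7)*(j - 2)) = j - 7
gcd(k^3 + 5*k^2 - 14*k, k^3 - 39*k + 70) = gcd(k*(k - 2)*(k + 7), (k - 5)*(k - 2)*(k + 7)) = k^2 + 5*k - 14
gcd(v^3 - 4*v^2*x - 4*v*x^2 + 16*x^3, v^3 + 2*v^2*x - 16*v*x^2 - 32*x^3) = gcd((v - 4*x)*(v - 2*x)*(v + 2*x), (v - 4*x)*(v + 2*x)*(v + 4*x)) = -v^2 + 2*v*x + 8*x^2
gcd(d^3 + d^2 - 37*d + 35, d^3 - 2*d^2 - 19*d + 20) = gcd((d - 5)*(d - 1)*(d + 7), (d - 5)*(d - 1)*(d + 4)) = d^2 - 6*d + 5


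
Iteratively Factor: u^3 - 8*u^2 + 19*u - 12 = (u - 4)*(u^2 - 4*u + 3) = (u - 4)*(u - 1)*(u - 3)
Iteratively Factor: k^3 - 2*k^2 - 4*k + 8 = (k - 2)*(k^2 - 4) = (k - 2)^2*(k + 2)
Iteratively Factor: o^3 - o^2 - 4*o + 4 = (o + 2)*(o^2 - 3*o + 2) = (o - 2)*(o + 2)*(o - 1)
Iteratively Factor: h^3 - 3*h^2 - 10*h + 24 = (h - 2)*(h^2 - h - 12) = (h - 4)*(h - 2)*(h + 3)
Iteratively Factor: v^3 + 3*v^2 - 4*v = (v)*(v^2 + 3*v - 4) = v*(v + 4)*(v - 1)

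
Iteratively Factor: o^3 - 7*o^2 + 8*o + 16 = (o - 4)*(o^2 - 3*o - 4) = (o - 4)*(o + 1)*(o - 4)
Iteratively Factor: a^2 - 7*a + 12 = (a - 3)*(a - 4)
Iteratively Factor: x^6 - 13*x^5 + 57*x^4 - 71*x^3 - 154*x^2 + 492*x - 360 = (x - 3)*(x^5 - 10*x^4 + 27*x^3 + 10*x^2 - 124*x + 120) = (x - 3)*(x + 2)*(x^4 - 12*x^3 + 51*x^2 - 92*x + 60) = (x - 3)*(x - 2)*(x + 2)*(x^3 - 10*x^2 + 31*x - 30) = (x - 5)*(x - 3)*(x - 2)*(x + 2)*(x^2 - 5*x + 6) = (x - 5)*(x - 3)^2*(x - 2)*(x + 2)*(x - 2)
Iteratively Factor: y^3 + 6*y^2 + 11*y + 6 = (y + 1)*(y^2 + 5*y + 6) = (y + 1)*(y + 3)*(y + 2)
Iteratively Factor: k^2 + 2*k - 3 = (k - 1)*(k + 3)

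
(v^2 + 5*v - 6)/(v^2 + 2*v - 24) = (v - 1)/(v - 4)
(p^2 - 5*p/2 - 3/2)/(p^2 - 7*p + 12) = (p + 1/2)/(p - 4)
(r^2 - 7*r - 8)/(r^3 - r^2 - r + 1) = (r - 8)/(r^2 - 2*r + 1)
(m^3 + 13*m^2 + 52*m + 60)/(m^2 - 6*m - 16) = (m^2 + 11*m + 30)/(m - 8)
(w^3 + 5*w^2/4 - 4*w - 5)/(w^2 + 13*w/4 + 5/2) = w - 2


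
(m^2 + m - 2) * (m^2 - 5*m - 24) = m^4 - 4*m^3 - 31*m^2 - 14*m + 48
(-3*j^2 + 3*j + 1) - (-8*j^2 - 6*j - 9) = 5*j^2 + 9*j + 10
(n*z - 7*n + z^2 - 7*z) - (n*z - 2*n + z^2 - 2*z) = -5*n - 5*z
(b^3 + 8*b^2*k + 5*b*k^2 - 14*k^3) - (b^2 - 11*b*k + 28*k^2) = b^3 + 8*b^2*k - b^2 + 5*b*k^2 + 11*b*k - 14*k^3 - 28*k^2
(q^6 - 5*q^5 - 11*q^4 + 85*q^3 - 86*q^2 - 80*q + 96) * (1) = q^6 - 5*q^5 - 11*q^4 + 85*q^3 - 86*q^2 - 80*q + 96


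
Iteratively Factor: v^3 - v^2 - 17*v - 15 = (v + 3)*(v^2 - 4*v - 5) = (v - 5)*(v + 3)*(v + 1)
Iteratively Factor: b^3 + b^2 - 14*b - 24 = (b + 2)*(b^2 - b - 12) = (b + 2)*(b + 3)*(b - 4)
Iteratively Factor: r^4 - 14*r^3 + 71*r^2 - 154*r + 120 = (r - 4)*(r^3 - 10*r^2 + 31*r - 30) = (r - 5)*(r - 4)*(r^2 - 5*r + 6) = (r - 5)*(r - 4)*(r - 3)*(r - 2)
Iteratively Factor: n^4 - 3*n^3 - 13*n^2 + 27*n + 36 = (n + 3)*(n^3 - 6*n^2 + 5*n + 12) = (n + 1)*(n + 3)*(n^2 - 7*n + 12) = (n - 3)*(n + 1)*(n + 3)*(n - 4)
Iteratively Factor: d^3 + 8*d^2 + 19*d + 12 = (d + 3)*(d^2 + 5*d + 4) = (d + 3)*(d + 4)*(d + 1)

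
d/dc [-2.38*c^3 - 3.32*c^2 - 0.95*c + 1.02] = -7.14*c^2 - 6.64*c - 0.95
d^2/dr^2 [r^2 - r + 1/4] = 2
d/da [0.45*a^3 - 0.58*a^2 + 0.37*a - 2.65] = 1.35*a^2 - 1.16*a + 0.37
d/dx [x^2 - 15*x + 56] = 2*x - 15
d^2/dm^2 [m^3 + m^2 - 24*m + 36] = 6*m + 2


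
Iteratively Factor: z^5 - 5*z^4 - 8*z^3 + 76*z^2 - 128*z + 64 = (z - 1)*(z^4 - 4*z^3 - 12*z^2 + 64*z - 64) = (z - 2)*(z - 1)*(z^3 - 2*z^2 - 16*z + 32) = (z - 4)*(z - 2)*(z - 1)*(z^2 + 2*z - 8) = (z - 4)*(z - 2)^2*(z - 1)*(z + 4)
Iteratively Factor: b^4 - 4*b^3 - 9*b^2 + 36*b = (b + 3)*(b^3 - 7*b^2 + 12*b) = b*(b + 3)*(b^2 - 7*b + 12) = b*(b - 3)*(b + 3)*(b - 4)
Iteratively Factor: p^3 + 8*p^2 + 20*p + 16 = (p + 2)*(p^2 + 6*p + 8) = (p + 2)*(p + 4)*(p + 2)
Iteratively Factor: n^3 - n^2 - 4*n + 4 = (n - 2)*(n^2 + n - 2) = (n - 2)*(n - 1)*(n + 2)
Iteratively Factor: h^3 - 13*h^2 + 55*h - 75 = (h - 3)*(h^2 - 10*h + 25) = (h - 5)*(h - 3)*(h - 5)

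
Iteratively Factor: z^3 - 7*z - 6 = (z + 2)*(z^2 - 2*z - 3) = (z + 1)*(z + 2)*(z - 3)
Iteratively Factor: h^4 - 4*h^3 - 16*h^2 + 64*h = (h + 4)*(h^3 - 8*h^2 + 16*h) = (h - 4)*(h + 4)*(h^2 - 4*h) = (h - 4)^2*(h + 4)*(h)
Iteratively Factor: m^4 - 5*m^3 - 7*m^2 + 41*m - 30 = (m + 3)*(m^3 - 8*m^2 + 17*m - 10) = (m - 5)*(m + 3)*(m^2 - 3*m + 2) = (m - 5)*(m - 1)*(m + 3)*(m - 2)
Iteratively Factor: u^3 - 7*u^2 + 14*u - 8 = (u - 4)*(u^2 - 3*u + 2) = (u - 4)*(u - 1)*(u - 2)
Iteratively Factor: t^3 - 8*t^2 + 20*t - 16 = (t - 2)*(t^2 - 6*t + 8) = (t - 2)^2*(t - 4)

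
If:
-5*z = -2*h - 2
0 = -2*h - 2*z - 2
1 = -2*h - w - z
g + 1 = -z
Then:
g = -1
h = -1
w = 1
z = 0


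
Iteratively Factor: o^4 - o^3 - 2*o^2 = (o + 1)*(o^3 - 2*o^2) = o*(o + 1)*(o^2 - 2*o) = o*(o - 2)*(o + 1)*(o)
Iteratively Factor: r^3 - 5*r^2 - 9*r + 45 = (r - 5)*(r^2 - 9) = (r - 5)*(r - 3)*(r + 3)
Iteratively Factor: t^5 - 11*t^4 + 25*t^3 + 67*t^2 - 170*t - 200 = (t - 4)*(t^4 - 7*t^3 - 3*t^2 + 55*t + 50) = (t - 4)*(t + 1)*(t^3 - 8*t^2 + 5*t + 50) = (t - 4)*(t + 1)*(t + 2)*(t^2 - 10*t + 25) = (t - 5)*(t - 4)*(t + 1)*(t + 2)*(t - 5)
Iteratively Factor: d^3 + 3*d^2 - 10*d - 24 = (d + 4)*(d^2 - d - 6) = (d - 3)*(d + 4)*(d + 2)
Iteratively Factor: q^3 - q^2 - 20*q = (q)*(q^2 - q - 20) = q*(q - 5)*(q + 4)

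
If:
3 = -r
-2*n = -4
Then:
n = 2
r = -3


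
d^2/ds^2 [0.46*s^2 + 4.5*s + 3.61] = 0.920000000000000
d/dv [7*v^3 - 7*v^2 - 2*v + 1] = 21*v^2 - 14*v - 2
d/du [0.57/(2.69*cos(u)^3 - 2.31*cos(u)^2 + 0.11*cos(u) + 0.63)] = (4.5999*cos(u)^2 - 2.6334*cos(u) + 0.0627)*sin(u)/(2.69*cos(u)^3 - 2.31*cos(u)^2 + 0.11*cos(u) + 0.63)^2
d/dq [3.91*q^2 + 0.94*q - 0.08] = 7.82*q + 0.94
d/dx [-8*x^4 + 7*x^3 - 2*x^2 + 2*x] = -32*x^3 + 21*x^2 - 4*x + 2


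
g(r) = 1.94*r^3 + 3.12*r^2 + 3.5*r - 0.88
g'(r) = 5.82*r^2 + 6.24*r + 3.5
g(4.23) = 216.58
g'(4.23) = 134.03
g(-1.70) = -7.34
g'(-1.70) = 9.71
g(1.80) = 26.84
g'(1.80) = 33.59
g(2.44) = 54.42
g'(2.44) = 53.38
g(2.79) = 75.30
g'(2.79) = 66.21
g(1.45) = 16.67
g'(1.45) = 24.78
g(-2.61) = -23.25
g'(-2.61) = 26.86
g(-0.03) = -0.98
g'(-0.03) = 3.32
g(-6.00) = -328.60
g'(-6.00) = 175.58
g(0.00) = -0.88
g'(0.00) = 3.50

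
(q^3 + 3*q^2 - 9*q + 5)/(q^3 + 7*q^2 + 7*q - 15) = (q - 1)/(q + 3)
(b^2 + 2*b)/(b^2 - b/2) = 2*(b + 2)/(2*b - 1)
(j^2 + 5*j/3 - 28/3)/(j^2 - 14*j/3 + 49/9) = 3*(j + 4)/(3*j - 7)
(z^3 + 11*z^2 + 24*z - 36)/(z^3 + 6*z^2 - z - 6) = (z + 6)/(z + 1)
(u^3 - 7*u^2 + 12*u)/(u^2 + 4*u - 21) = u*(u - 4)/(u + 7)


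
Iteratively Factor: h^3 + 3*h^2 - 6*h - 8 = (h + 1)*(h^2 + 2*h - 8) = (h + 1)*(h + 4)*(h - 2)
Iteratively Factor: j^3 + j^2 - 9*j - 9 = (j - 3)*(j^2 + 4*j + 3) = (j - 3)*(j + 3)*(j + 1)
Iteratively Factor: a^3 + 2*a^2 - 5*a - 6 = (a + 3)*(a^2 - a - 2) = (a - 2)*(a + 3)*(a + 1)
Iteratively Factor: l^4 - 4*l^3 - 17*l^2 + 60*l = (l)*(l^3 - 4*l^2 - 17*l + 60) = l*(l - 3)*(l^2 - l - 20) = l*(l - 3)*(l + 4)*(l - 5)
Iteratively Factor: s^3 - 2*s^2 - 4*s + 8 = (s - 2)*(s^2 - 4) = (s - 2)^2*(s + 2)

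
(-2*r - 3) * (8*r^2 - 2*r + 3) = -16*r^3 - 20*r^2 - 9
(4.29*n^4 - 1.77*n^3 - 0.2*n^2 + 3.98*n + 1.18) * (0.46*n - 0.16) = 1.9734*n^5 - 1.5006*n^4 + 0.1912*n^3 + 1.8628*n^2 - 0.0940000000000001*n - 0.1888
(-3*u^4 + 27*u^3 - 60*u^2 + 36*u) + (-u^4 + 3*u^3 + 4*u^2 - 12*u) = -4*u^4 + 30*u^3 - 56*u^2 + 24*u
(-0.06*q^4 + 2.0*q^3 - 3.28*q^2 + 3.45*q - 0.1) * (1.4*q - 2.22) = -0.084*q^5 + 2.9332*q^4 - 9.032*q^3 + 12.1116*q^2 - 7.799*q + 0.222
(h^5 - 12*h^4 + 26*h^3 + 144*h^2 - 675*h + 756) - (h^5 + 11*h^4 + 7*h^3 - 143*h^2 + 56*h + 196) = -23*h^4 + 19*h^3 + 287*h^2 - 731*h + 560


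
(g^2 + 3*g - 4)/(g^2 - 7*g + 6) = (g + 4)/(g - 6)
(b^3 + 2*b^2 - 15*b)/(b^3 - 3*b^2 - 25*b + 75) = b/(b - 5)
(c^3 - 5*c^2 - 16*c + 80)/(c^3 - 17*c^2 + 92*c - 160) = (c + 4)/(c - 8)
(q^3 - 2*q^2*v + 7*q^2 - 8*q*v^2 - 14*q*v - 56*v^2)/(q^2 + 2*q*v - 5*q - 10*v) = (q^2 - 4*q*v + 7*q - 28*v)/(q - 5)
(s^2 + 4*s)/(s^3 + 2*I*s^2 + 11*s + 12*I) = s*(s + 4)/(s^3 + 2*I*s^2 + 11*s + 12*I)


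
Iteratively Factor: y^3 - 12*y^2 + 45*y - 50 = (y - 5)*(y^2 - 7*y + 10) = (y - 5)^2*(y - 2)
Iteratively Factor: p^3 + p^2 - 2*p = (p)*(p^2 + p - 2) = p*(p - 1)*(p + 2)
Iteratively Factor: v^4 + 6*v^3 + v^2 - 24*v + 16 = (v - 1)*(v^3 + 7*v^2 + 8*v - 16) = (v - 1)*(v + 4)*(v^2 + 3*v - 4) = (v - 1)*(v + 4)^2*(v - 1)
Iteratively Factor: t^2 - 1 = (t + 1)*(t - 1)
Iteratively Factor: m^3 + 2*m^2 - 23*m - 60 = (m + 4)*(m^2 - 2*m - 15) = (m - 5)*(m + 4)*(m + 3)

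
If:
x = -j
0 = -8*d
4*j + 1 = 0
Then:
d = 0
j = -1/4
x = 1/4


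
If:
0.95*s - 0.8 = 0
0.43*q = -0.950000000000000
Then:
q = -2.21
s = 0.84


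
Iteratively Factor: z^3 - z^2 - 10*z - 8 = (z + 1)*(z^2 - 2*z - 8) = (z + 1)*(z + 2)*(z - 4)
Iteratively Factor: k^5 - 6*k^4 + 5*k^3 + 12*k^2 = (k - 3)*(k^4 - 3*k^3 - 4*k^2) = k*(k - 3)*(k^3 - 3*k^2 - 4*k) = k*(k - 3)*(k + 1)*(k^2 - 4*k) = k*(k - 4)*(k - 3)*(k + 1)*(k)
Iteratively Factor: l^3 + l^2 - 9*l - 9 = (l + 1)*(l^2 - 9) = (l - 3)*(l + 1)*(l + 3)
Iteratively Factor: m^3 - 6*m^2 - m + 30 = (m + 2)*(m^2 - 8*m + 15) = (m - 3)*(m + 2)*(m - 5)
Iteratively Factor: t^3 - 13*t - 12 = (t + 3)*(t^2 - 3*t - 4) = (t - 4)*(t + 3)*(t + 1)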